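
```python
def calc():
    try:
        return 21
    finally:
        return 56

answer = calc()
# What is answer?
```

Step-by-step execution trace:
1. `calc()` enters try: `return 21` sets pending return value 21.
2. Before returning, `finally: return 56` runs and overrides the pending return.
3. calc() returns 56 → answer = 56.
Result: 56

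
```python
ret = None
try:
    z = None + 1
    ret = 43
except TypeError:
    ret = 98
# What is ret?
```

Step-by-step execution trace:
1. `z = None + 1` raises TypeError.
2. `ret = 43` is not reached.
3. `except TypeError` matches → ret = 98.
Result: 98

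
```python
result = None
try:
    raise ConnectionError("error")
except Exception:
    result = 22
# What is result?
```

Step-by-step execution trace:
1. `raise ConnectionError(...)` raises ConnectionError.
2. `except Exception` matches (ConnectionError is a subclass of Exception) → result = 22.
Result: 22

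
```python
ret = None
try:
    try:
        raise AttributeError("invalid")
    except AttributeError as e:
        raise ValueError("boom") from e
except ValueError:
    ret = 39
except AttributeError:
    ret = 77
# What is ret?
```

Step-by-step execution trace:
1. Inner try raises AttributeError; inner `except AttributeError as e` catches it.
2. `raise ValueError(...) from e` raises ValueError (AttributeError is attached as __cause__, but only ValueError is active).
3. Outer `except ValueError` matches → ret = 39.
4. `except AttributeError` is not reached.
Result: 39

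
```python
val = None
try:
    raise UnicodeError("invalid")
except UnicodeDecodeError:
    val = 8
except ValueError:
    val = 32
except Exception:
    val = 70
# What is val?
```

Step-by-step execution trace:
1. `raise UnicodeError(...)` raises UnicodeError.
2. `except UnicodeDecodeError` does not match (UnicodeError is not a subclass of UnicodeDecodeError); skipped.
3. `except ValueError` matches (UnicodeError is a subclass of ValueError) → val = 32.
4. `except Exception` is not reached.
Result: 32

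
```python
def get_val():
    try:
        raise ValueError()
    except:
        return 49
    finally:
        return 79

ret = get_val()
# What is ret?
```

Step-by-step execution trace:
1. `get_val()` enters try: `raise ValueError()` raises ValueError.
2. bare `except` matches → `return 49` sets pending return value 49.
3. Before returning, `finally: return 79` runs and overrides the pending return.
4. get_val() returns 79 → ret = 79.
Result: 79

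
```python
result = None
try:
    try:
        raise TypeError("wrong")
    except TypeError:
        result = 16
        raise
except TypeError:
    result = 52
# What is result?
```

Step-by-step execution trace:
1. Inner try: `raise TypeError("wrong")` raises TypeError.
2. Inner `except TypeError` matches → result = 16.
3. bare `raise` re-raises the same TypeError.
4. Outer `except TypeError` matches → result = 52.
Result: 52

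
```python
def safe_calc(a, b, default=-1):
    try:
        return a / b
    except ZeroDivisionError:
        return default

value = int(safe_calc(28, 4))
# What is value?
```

Step-by-step execution trace:
1. `safe_calc(28, 4)` enters try: `return 28 / 4` → returns 7.0. No exception raised.
2. `except ZeroDivisionError` is skipped.
3. `int(7.0)` → 7 → value = 7.
Result: 7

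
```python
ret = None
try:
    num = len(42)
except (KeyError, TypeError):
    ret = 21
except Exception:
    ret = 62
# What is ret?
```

Step-by-step execution trace:
1. `num = len(42)` raises TypeError.
2. `except (KeyError, TypeError)` matches (TypeError is in the tuple) → ret = 21.
3. `except Exception` is not reached.
Result: 21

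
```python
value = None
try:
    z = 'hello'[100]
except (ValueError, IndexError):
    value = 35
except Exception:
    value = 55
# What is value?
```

Step-by-step execution trace:
1. `z = 'hello'[100]` raises IndexError.
2. `except (ValueError, IndexError)` matches (IndexError is in the tuple) → value = 35.
3. `except Exception` is not reached.
Result: 35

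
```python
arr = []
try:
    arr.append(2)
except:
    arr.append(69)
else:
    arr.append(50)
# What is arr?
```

Step-by-step execution trace:
1. try: `arr.append(2)` → arr = [2]. No exception raised.
2. `except` is skipped.
3. `else` runs (try completed without exception): `arr.append(50)` → arr = [2, 50].
Result: [2, 50]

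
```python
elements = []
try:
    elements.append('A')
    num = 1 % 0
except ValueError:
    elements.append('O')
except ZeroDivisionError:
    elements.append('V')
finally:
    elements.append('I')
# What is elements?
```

Step-by-step execution trace:
1. try: `elements.append('A')` → elements = ['A'].
2. `num = 1 % 0` raises ZeroDivisionError.
3. `except ValueError` does not match ZeroDivisionError; skipped.
4. `except ZeroDivisionError` matches → `elements.append('V')` → elements = ['A', 'V'].
5. finally always runs: `elements.append('I')` → elements = ['A', 'V', 'I'].
Result: ['A', 'V', 'I']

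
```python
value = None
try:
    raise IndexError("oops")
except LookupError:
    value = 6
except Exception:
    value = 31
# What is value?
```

Step-by-step execution trace:
1. `raise IndexError(...)` raises IndexError.
2. `except LookupError` matches (IndexError is a subclass of LookupError) → value = 6.
3. `except Exception` is not reached.
Result: 6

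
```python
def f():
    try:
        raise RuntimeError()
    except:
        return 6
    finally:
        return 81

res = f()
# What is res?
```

Step-by-step execution trace:
1. `f()` enters try: `raise RuntimeError()` raises RuntimeError.
2. bare `except` matches → `return 6` sets pending return value 6.
3. Before returning, `finally: return 81` runs and overrides the pending return.
4. f() returns 81 → res = 81.
Result: 81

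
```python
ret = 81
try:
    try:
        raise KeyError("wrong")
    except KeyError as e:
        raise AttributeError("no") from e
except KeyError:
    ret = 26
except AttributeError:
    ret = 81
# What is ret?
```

Step-by-step execution trace:
1. Inner try raises KeyError; inner `except KeyError as e` catches it.
2. `raise AttributeError(...) from e` raises AttributeError (KeyError is attached as __cause__, but only AttributeError is active).
3. Outer `except KeyError` does not match AttributeError; skipped.
4. Outer `except AttributeError` matches → ret = 81.
Result: 81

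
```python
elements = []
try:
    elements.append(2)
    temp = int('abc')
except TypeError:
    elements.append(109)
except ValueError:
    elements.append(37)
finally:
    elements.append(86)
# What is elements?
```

Step-by-step execution trace:
1. try: `elements.append(2)` → elements = [2].
2. `temp = int('abc')` raises ValueError.
3. `except TypeError` does not match ValueError; skipped.
4. `except ValueError` matches → `elements.append(37)` → elements = [2, 37].
5. finally always runs: `elements.append(86)` → elements = [2, 37, 86].
Result: [2, 37, 86]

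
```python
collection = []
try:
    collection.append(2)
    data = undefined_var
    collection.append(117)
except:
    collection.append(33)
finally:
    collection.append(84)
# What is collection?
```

Step-by-step execution trace:
1. try: `collection.append(2)` → collection = [2].
2. `data = undefined_var` raises NameError; `collection.append(117)` is not reached.
3. bare `except` matches → `collection.append(33)` → collection = [2, 33].
4. finally always runs: `collection.append(84)` → collection = [2, 33, 84].
Result: [2, 33, 84]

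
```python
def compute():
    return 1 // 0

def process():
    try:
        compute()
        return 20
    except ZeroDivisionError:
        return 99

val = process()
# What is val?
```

Step-by-step execution trace:
1. `process()` calls `compute()`.
2. `compute()` evaluates `1 // 0`, which raises ZeroDivisionError; it propagates to the caller.
3. `return 20` is not reached.
4. `except ZeroDivisionError` in process matches → returns 99.
5. val = 99.
Result: 99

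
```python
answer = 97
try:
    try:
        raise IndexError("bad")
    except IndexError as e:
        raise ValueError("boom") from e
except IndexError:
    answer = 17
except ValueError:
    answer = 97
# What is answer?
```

Step-by-step execution trace:
1. Inner try raises IndexError; inner `except IndexError as e` catches it.
2. `raise ValueError(...) from e` raises ValueError (IndexError is attached as __cause__, but only ValueError is active).
3. Outer `except IndexError` does not match ValueError; skipped.
4. Outer `except ValueError` matches → answer = 97.
Result: 97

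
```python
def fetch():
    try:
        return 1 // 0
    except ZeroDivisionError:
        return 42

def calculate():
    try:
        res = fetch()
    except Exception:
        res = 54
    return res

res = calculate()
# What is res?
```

Step-by-step execution trace:
1. `calculate()` calls `fetch()`.
2. In fetch: `1 // 0` raises ZeroDivisionError; `except ZeroDivisionError` catches it → returns 42.
3. In calculate: `res = fetch()` → res = 42. No exception reaches calculate.
4. `except Exception` is skipped; calculate returns 42.
5. res = 42.
Result: 42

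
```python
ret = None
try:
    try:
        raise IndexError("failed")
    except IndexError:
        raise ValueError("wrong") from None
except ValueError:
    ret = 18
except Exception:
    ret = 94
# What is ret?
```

Step-by-step execution trace:
1. Inner try raises IndexError; inner `except IndexError` catches it.
2. `raise ValueError(...) from None` raises ValueError (from None suppresses __context__, but the active exception is still ValueError).
3. Outer `except ValueError` matches → ret = 18.
4. `except Exception` is not reached.
Result: 18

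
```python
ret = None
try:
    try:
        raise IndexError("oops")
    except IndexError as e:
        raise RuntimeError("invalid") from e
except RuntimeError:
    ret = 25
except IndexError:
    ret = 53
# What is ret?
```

Step-by-step execution trace:
1. Inner try raises IndexError; inner `except IndexError as e` catches it.
2. `raise RuntimeError(...) from e` raises RuntimeError (IndexError is attached as __cause__, but only RuntimeError is active).
3. Outer `except RuntimeError` matches → ret = 25.
4. `except IndexError` is not reached.
Result: 25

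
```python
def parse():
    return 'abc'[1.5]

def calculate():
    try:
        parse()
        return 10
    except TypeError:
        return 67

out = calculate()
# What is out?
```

Step-by-step execution trace:
1. `calculate()` calls `parse()`.
2. `parse()` evaluates `'abc'[1.5]`, which raises TypeError; it propagates to the caller.
3. `return 10` is not reached.
4. `except TypeError` in calculate matches → returns 67.
5. out = 67.
Result: 67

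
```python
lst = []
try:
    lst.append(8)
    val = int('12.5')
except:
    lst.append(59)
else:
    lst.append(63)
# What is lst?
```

Step-by-step execution trace:
1. try: `lst.append(8)` → lst = [8].
2. `val = int('12.5')` raises ValueError.
3. bare `except` matches → `lst.append(59)` → lst = [8, 59].
4. `else` is skipped (an exception was raised).
Result: [8, 59]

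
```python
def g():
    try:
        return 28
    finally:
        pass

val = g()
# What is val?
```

Step-by-step execution trace:
1. `g()` enters try: `return 28` sets pending return value 28.
2. Before returning, `finally: pass` runs (no effect).
3. g() returns 28 → val = 28.
Result: 28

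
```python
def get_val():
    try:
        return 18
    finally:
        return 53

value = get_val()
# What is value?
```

Step-by-step execution trace:
1. `get_val()` enters try: `return 18` sets pending return value 18.
2. Before returning, `finally: return 53` runs and overrides the pending return.
3. get_val() returns 53 → value = 53.
Result: 53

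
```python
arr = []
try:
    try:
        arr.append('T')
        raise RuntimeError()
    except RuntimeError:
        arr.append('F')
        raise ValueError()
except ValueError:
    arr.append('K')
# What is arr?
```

Step-by-step execution trace:
1. Inner try: `arr.append('T')` → arr = ['T'].
2. `raise RuntimeError()` raises RuntimeError.
3. Inner `except RuntimeError` matches → `arr.append('F')` → arr = ['T', 'F'].
4. `raise ValueError()` raises ValueError; propagates to outer try.
5. Outer `except ValueError` matches → `arr.append('K')` → arr = ['T', 'F', 'K'].
Result: ['T', 'F', 'K']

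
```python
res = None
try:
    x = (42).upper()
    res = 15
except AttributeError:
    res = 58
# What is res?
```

Step-by-step execution trace:
1. `x = (42).upper()` raises AttributeError.
2. `res = 15` is not reached.
3. `except AttributeError` matches → res = 58.
Result: 58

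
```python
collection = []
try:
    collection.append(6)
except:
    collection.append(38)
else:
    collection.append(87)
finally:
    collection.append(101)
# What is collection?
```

Step-by-step execution trace:
1. try: `collection.append(6)` → collection = [6]. No exception raised.
2. `except` is skipped.
3. `else` runs: `collection.append(87)` → collection = [6, 87].
4. `finally` always runs: `collection.append(101)` → collection = [6, 87, 101].
Result: [6, 87, 101]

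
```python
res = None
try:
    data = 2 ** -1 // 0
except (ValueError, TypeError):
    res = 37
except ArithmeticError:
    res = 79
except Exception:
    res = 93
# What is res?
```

Step-by-step execution trace:
1. `data = 2 ** -1 // 0` raises ZeroDivisionError.
2. `except (ValueError, TypeError)` does not match ZeroDivisionError; skipped.
3. `except ArithmeticError` matches (ZeroDivisionError is a subclass of ArithmeticError) → res = 79.
4. `except Exception` is not reached.
Result: 79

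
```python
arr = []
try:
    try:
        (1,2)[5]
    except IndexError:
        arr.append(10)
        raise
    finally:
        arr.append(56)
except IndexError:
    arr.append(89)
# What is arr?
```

Step-by-step execution trace:
1. Inner try: `(1,2)[5]` raises IndexError.
2. Inner `except IndexError` matches → `arr.append(10)` → arr = [10].
3. bare `raise` re-raises IndexError.
4. Inner `finally` runs during unwinding: `arr.append(56)` → arr = [10, 56].
5. Outer `except IndexError` matches → `arr.append(89)` → arr = [10, 56, 89].
Result: [10, 56, 89]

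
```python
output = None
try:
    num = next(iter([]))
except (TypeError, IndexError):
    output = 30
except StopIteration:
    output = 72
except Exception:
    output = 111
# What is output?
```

Step-by-step execution trace:
1. `num = next(iter([]))` raises StopIteration.
2. `except (TypeError, IndexError)` does not match StopIteration; skipped.
3. `except StopIteration` matches (exact type match) → output = 72.
4. `except Exception` is not reached.
Result: 72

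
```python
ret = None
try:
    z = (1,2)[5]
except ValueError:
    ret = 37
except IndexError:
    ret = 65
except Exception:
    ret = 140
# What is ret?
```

Step-by-step execution trace:
1. `z = (1,2)[5]` raises IndexError.
2. `except ValueError` does not match IndexError; skipped.
3. `except IndexError` matches → ret = 65.
4. Remaining except clauses are skipped.
Result: 65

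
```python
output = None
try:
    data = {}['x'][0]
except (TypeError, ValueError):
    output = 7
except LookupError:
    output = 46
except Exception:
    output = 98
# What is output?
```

Step-by-step execution trace:
1. `data = {}['x'][0]` raises KeyError.
2. `except (TypeError, ValueError)` does not match KeyError; skipped.
3. `except LookupError` matches (KeyError is a subclass of LookupError) → output = 46.
4. `except Exception` is not reached.
Result: 46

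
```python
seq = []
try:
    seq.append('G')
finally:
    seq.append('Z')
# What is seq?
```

Step-by-step execution trace:
1. try: `seq.append('G')` → seq = ['G'].
2. The try body completes without raising.
3. finally always runs: `seq.append('Z')` → seq = ['G', 'Z'].
Result: ['G', 'Z']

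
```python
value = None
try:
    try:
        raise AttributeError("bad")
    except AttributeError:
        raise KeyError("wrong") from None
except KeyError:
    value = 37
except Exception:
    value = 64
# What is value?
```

Step-by-step execution trace:
1. Inner try raises AttributeError; inner `except AttributeError` catches it.
2. `raise KeyError(...) from None` raises KeyError (from None suppresses __context__, but the active exception is still KeyError).
3. Outer `except KeyError` matches → value = 37.
4. `except Exception` is not reached.
Result: 37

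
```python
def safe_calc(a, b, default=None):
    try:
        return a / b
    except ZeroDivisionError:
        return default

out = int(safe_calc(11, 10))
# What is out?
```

Step-by-step execution trace:
1. `safe_calc(11, 10)` enters try: `return 11 / 10` → returns 1.1. No exception raised.
2. `except ZeroDivisionError` is skipped.
3. `int(1.1)` → 1 → out = 1.
Result: 1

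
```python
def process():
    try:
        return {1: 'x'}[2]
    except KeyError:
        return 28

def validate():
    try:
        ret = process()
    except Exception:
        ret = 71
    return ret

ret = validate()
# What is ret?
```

Step-by-step execution trace:
1. `validate()` calls `process()`.
2. In process: `{1: 'x'}[2]` raises KeyError; `except KeyError` catches it → returns 28.
3. In validate: `ret = process()` → ret = 28. No exception reaches validate.
4. `except Exception` is skipped; validate returns 28.
5. ret = 28.
Result: 28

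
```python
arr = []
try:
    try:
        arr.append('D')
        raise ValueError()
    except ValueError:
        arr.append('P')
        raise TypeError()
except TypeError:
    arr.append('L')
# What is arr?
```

Step-by-step execution trace:
1. Inner try: `arr.append('D')` → arr = ['D'].
2. `raise ValueError()` raises ValueError.
3. Inner `except ValueError` matches → `arr.append('P')` → arr = ['D', 'P'].
4. `raise TypeError()` raises TypeError; propagates to outer try.
5. Outer `except TypeError` matches → `arr.append('L')` → arr = ['D', 'P', 'L'].
Result: ['D', 'P', 'L']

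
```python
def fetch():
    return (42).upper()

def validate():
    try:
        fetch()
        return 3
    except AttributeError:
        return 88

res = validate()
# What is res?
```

Step-by-step execution trace:
1. `validate()` calls `fetch()`.
2. `fetch()` evaluates `(42).upper()`, which raises AttributeError; it propagates to the caller.
3. `return 3` is not reached.
4. `except AttributeError` in validate matches → returns 88.
5. res = 88.
Result: 88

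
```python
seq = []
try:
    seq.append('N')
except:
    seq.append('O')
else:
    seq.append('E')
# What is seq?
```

Step-by-step execution trace:
1. try: `seq.append('N')` → seq = ['N']. No exception raised.
2. `except` is skipped.
3. `else` runs (try completed without exception): `seq.append('E')` → seq = ['N', 'E'].
Result: ['N', 'E']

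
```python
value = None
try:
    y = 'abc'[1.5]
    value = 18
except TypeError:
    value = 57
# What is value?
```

Step-by-step execution trace:
1. `y = 'abc'[1.5]` raises TypeError.
2. `value = 18` is not reached.
3. `except TypeError` matches → value = 57.
Result: 57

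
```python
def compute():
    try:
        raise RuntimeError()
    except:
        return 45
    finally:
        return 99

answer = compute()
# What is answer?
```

Step-by-step execution trace:
1. `compute()` enters try: `raise RuntimeError()` raises RuntimeError.
2. bare `except` matches → `return 45` sets pending return value 45.
3. Before returning, `finally: return 99` runs and overrides the pending return.
4. compute() returns 99 → answer = 99.
Result: 99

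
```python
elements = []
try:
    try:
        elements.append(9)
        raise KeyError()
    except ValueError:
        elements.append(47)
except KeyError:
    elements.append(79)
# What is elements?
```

Step-by-step execution trace:
1. Inner try: `elements.append(9)` → elements = [9].
2. `raise KeyError()` raises KeyError.
3. Inner `except ValueError` does not match KeyError; exception propagates to outer try.
4. Outer `except KeyError` matches → `elements.append(79)` → elements = [9, 79].
Result: [9, 79]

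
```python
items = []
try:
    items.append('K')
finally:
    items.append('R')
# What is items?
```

Step-by-step execution trace:
1. try: `items.append('K')` → items = ['K'].
2. The try body completes without raising.
3. finally always runs: `items.append('R')` → items = ['K', 'R'].
Result: ['K', 'R']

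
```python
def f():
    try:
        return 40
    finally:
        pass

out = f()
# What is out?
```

Step-by-step execution trace:
1. `f()` enters try: `return 40` sets pending return value 40.
2. Before returning, `finally: pass` runs (no effect).
3. f() returns 40 → out = 40.
Result: 40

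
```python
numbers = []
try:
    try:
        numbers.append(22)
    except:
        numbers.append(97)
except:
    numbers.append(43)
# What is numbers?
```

Step-by-step execution trace:
1. Inner try: `numbers.append(22)` → numbers = [22]. No exception raised.
2. Inner `except` is skipped.
3. Inner try completes normally; outer `except` is skipped.
Result: [22]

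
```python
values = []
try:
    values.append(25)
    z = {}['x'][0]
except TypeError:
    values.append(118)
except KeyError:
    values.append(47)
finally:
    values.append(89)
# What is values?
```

Step-by-step execution trace:
1. try: `values.append(25)` → values = [25].
2. `z = {}['x'][0]` raises KeyError.
3. `except TypeError` does not match KeyError; skipped.
4. `except KeyError` matches → `values.append(47)` → values = [25, 47].
5. finally always runs: `values.append(89)` → values = [25, 47, 89].
Result: [25, 47, 89]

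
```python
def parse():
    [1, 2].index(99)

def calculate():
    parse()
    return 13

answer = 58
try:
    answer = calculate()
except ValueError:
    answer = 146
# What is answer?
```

Step-by-step execution trace:
1. answer starts at 58.
2. try: `calculate()` calls `parse()`.
3. `parse()` evaluates `[1, 2].index(99)`, which raises ValueError; it propagates through calculate (uncaught).
4. `return 13` in calculate is not reached; the assignment to answer does not complete.
5. `except ValueError` matches → answer = 146.
Result: 146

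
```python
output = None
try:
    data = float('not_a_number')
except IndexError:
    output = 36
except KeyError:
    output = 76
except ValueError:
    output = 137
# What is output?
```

Step-by-step execution trace:
1. `data = float('not_a_number')` raises ValueError.
2. `except IndexError` does not match ValueError; skipped.
3. `except KeyError` does not match ValueError; skipped.
4. `except ValueError` matches → output = 137.
Result: 137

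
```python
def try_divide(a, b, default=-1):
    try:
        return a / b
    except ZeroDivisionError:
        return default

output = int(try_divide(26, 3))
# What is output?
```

Step-by-step execution trace:
1. `try_divide(26, 3)` enters try: `return 26 / 3` → returns 8.666666666666666. No exception raised.
2. `except ZeroDivisionError` is skipped.
3. `int(8.666666666666666)` → 8 → output = 8.
Result: 8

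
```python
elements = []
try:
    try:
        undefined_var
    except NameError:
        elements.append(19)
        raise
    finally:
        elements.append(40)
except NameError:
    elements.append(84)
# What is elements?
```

Step-by-step execution trace:
1. Inner try: `undefined_var` raises NameError.
2. Inner `except NameError` matches → `elements.append(19)` → elements = [19].
3. bare `raise` re-raises NameError.
4. Inner `finally` runs during unwinding: `elements.append(40)` → elements = [19, 40].
5. Outer `except NameError` matches → `elements.append(84)` → elements = [19, 40, 84].
Result: [19, 40, 84]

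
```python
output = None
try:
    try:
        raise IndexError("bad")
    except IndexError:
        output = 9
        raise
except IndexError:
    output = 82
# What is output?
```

Step-by-step execution trace:
1. Inner try: `raise IndexError("bad")` raises IndexError.
2. Inner `except IndexError` matches → output = 9.
3. bare `raise` re-raises the same IndexError.
4. Outer `except IndexError` matches → output = 82.
Result: 82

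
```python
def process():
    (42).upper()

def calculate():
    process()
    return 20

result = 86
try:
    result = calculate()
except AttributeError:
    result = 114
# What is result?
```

Step-by-step execution trace:
1. result starts at 86.
2. try: `calculate()` calls `process()`.
3. `process()` evaluates `(42).upper()`, which raises AttributeError; it propagates through calculate (uncaught).
4. `return 20` in calculate is not reached; the assignment to result does not complete.
5. `except AttributeError` matches → result = 114.
Result: 114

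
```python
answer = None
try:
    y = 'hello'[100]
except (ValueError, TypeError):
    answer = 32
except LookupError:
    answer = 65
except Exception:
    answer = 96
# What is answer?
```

Step-by-step execution trace:
1. `y = 'hello'[100]` raises IndexError.
2. `except (ValueError, TypeError)` does not match IndexError; skipped.
3. `except LookupError` matches (IndexError is a subclass of LookupError) → answer = 65.
4. `except Exception` is not reached.
Result: 65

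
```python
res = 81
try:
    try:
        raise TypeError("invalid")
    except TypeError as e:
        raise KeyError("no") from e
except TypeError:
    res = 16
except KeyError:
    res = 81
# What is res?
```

Step-by-step execution trace:
1. Inner try raises TypeError; inner `except TypeError as e` catches it.
2. `raise KeyError(...) from e` raises KeyError (TypeError is attached as __cause__, but only KeyError is active).
3. Outer `except TypeError` does not match KeyError; skipped.
4. Outer `except KeyError` matches → res = 81.
Result: 81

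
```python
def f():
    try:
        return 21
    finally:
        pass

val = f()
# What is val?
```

Step-by-step execution trace:
1. `f()` enters try: `return 21` sets pending return value 21.
2. Before returning, `finally: pass` runs (no effect).
3. f() returns 21 → val = 21.
Result: 21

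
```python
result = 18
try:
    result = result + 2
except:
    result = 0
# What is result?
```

Step-by-step execution trace:
1. result starts at 18.
2. try: `result = result + 2` → result = 20. No exception raised.
3. `except` is skipped.
Result: 20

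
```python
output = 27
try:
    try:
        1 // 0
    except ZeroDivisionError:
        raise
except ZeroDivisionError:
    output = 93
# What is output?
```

Step-by-step execution trace:
1. Inner try: `1 // 0` raises ZeroDivisionError.
2. Inner `except ZeroDivisionError` matches; bare `raise` re-raises the same ZeroDivisionError.
3. Outer `except ZeroDivisionError` matches → output = 93.
Result: 93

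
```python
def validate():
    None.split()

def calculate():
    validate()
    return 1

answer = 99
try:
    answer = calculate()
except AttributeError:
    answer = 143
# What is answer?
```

Step-by-step execution trace:
1. answer starts at 99.
2. try: `calculate()` calls `validate()`.
3. `validate()` evaluates `None.split()`, which raises AttributeError; it propagates through calculate (uncaught).
4. `return 1` in calculate is not reached; the assignment to answer does not complete.
5. `except AttributeError` matches → answer = 143.
Result: 143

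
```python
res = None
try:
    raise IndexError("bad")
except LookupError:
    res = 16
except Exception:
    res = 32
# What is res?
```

Step-by-step execution trace:
1. `raise IndexError(...)` raises IndexError.
2. `except LookupError` matches (IndexError is a subclass of LookupError) → res = 16.
3. `except Exception` is not reached.
Result: 16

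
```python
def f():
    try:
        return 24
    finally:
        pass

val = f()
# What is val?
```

Step-by-step execution trace:
1. `f()` enters try: `return 24` sets pending return value 24.
2. Before returning, `finally: pass` runs (no effect).
3. f() returns 24 → val = 24.
Result: 24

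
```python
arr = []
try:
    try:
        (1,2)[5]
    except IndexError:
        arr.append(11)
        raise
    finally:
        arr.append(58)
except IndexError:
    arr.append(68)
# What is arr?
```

Step-by-step execution trace:
1. Inner try: `(1,2)[5]` raises IndexError.
2. Inner `except IndexError` matches → `arr.append(11)` → arr = [11].
3. bare `raise` re-raises IndexError.
4. Inner `finally` runs during unwinding: `arr.append(58)` → arr = [11, 58].
5. Outer `except IndexError` matches → `arr.append(68)` → arr = [11, 58, 68].
Result: [11, 58, 68]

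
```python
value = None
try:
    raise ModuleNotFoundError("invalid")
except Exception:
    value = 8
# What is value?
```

Step-by-step execution trace:
1. `raise ModuleNotFoundError(...)` raises ModuleNotFoundError.
2. `except Exception` matches (ModuleNotFoundError is a subclass of Exception) → value = 8.
Result: 8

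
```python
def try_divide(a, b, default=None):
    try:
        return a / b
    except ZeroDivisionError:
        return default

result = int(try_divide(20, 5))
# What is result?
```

Step-by-step execution trace:
1. `try_divide(20, 5)` enters try: `return 20 / 5` → returns 4.0. No exception raised.
2. `except ZeroDivisionError` is skipped.
3. `int(4.0)` → 4 → result = 4.
Result: 4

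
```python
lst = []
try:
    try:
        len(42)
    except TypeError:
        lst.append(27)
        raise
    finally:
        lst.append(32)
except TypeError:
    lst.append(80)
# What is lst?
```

Step-by-step execution trace:
1. Inner try: `len(42)` raises TypeError.
2. Inner `except TypeError` matches → `lst.append(27)` → lst = [27].
3. bare `raise` re-raises TypeError.
4. Inner `finally` runs during unwinding: `lst.append(32)` → lst = [27, 32].
5. Outer `except TypeError` matches → `lst.append(80)` → lst = [27, 32, 80].
Result: [27, 32, 80]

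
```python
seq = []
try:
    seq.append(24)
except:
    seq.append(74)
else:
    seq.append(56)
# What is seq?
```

Step-by-step execution trace:
1. try: `seq.append(24)` → seq = [24]. No exception raised.
2. `except` is skipped.
3. `else` runs (try completed without exception): `seq.append(56)` → seq = [24, 56].
Result: [24, 56]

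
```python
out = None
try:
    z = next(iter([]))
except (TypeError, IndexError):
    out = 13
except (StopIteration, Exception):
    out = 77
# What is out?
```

Step-by-step execution trace:
1. `z = next(iter([]))` raises StopIteration.
2. `except (TypeError, IndexError)` does not match StopIteration; skipped.
3. `except (StopIteration, Exception)` matches (StopIteration is in the tuple) → out = 77.
Result: 77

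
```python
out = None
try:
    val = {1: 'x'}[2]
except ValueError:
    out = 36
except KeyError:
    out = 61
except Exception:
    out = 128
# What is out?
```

Step-by-step execution trace:
1. `val = {1: 'x'}[2]` raises KeyError.
2. `except ValueError` does not match KeyError; skipped.
3. `except KeyError` matches → out = 61.
4. Remaining except clauses are skipped.
Result: 61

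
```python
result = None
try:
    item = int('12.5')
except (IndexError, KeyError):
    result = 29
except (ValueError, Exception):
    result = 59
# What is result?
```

Step-by-step execution trace:
1. `item = int('12.5')` raises ValueError.
2. `except (IndexError, KeyError)` does not match ValueError; skipped.
3. `except (ValueError, Exception)` matches (ValueError is in the tuple) → result = 59.
Result: 59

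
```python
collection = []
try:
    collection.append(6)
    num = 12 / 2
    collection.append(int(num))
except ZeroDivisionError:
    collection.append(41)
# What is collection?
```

Step-by-step execution trace:
1. try: `collection.append(6)` → collection = [6].
2. `num = 12 / 2` → num = 6.0. No exception raised.
3. `collection.append(int(num))` → collection = [6, 6].
4. `except ZeroDivisionError` is skipped (no exception was raised).
Result: [6, 6]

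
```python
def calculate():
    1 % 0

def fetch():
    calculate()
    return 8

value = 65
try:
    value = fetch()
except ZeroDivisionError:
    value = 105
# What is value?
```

Step-by-step execution trace:
1. value starts at 65.
2. try: `fetch()` calls `calculate()`.
3. `calculate()` evaluates `1 % 0`, which raises ZeroDivisionError; it propagates through fetch (uncaught).
4. `return 8` in fetch is not reached; the assignment to value does not complete.
5. `except ZeroDivisionError` matches → value = 105.
Result: 105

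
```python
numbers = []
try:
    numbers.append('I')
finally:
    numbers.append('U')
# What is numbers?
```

Step-by-step execution trace:
1. try: `numbers.append('I')` → numbers = ['I'].
2. The try body completes without raising.
3. finally always runs: `numbers.append('U')` → numbers = ['I', 'U'].
Result: ['I', 'U']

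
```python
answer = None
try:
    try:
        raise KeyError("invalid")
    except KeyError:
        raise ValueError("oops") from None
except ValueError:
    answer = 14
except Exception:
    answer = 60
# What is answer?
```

Step-by-step execution trace:
1. Inner try raises KeyError; inner `except KeyError` catches it.
2. `raise ValueError(...) from None` raises ValueError (from None suppresses __context__, but the active exception is still ValueError).
3. Outer `except ValueError` matches → answer = 14.
4. `except Exception` is not reached.
Result: 14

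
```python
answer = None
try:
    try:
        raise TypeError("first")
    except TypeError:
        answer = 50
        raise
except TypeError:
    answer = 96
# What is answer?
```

Step-by-step execution trace:
1. Inner try: `raise TypeError("first")` raises TypeError.
2. Inner `except TypeError` matches → answer = 50.
3. bare `raise` re-raises the same TypeError.
4. Outer `except TypeError` matches → answer = 96.
Result: 96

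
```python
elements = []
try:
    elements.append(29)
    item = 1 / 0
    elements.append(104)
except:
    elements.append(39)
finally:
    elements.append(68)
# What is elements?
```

Step-by-step execution trace:
1. try: `elements.append(29)` → elements = [29].
2. `item = 1 / 0` raises ZeroDivisionError; `elements.append(104)` is not reached.
3. bare `except` matches → `elements.append(39)` → elements = [29, 39].
4. finally always runs: `elements.append(68)` → elements = [29, 39, 68].
Result: [29, 39, 68]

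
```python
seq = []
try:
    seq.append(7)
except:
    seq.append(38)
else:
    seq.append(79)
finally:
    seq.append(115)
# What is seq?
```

Step-by-step execution trace:
1. try: `seq.append(7)` → seq = [7]. No exception raised.
2. `except` is skipped.
3. `else` runs: `seq.append(79)` → seq = [7, 79].
4. `finally` always runs: `seq.append(115)` → seq = [7, 79, 115].
Result: [7, 79, 115]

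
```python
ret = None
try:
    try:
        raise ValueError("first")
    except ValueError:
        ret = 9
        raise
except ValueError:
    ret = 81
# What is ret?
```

Step-by-step execution trace:
1. Inner try: `raise ValueError("first")` raises ValueError.
2. Inner `except ValueError` matches → ret = 9.
3. bare `raise` re-raises the same ValueError.
4. Outer `except ValueError` matches → ret = 81.
Result: 81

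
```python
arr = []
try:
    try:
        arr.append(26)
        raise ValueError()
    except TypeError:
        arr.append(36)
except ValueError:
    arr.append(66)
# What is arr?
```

Step-by-step execution trace:
1. Inner try: `arr.append(26)` → arr = [26].
2. `raise ValueError()` raises ValueError.
3. Inner `except TypeError` does not match ValueError; exception propagates to outer try.
4. Outer `except ValueError` matches → `arr.append(66)` → arr = [26, 66].
Result: [26, 66]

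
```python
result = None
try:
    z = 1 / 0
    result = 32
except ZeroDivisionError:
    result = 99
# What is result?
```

Step-by-step execution trace:
1. `z = 1 / 0` raises ZeroDivisionError.
2. `result = 32` is not reached.
3. `except ZeroDivisionError` matches → result = 99.
Result: 99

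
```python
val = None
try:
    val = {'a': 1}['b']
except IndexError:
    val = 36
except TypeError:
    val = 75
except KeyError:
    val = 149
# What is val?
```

Step-by-step execution trace:
1. `val = {'a': 1}['b']` raises KeyError.
2. `except IndexError` does not match KeyError; skipped.
3. `except TypeError` does not match KeyError; skipped.
4. `except KeyError` matches → val = 149.
Result: 149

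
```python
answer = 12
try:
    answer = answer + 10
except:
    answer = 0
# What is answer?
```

Step-by-step execution trace:
1. answer starts at 12.
2. try: `answer = answer + 10` → answer = 22. No exception raised.
3. `except` is skipped.
Result: 22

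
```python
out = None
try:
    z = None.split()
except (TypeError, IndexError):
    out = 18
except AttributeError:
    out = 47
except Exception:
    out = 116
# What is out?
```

Step-by-step execution trace:
1. `z = None.split()` raises AttributeError.
2. `except (TypeError, IndexError)` does not match AttributeError; skipped.
3. `except AttributeError` matches (exact type match) → out = 47.
4. `except Exception` is not reached.
Result: 47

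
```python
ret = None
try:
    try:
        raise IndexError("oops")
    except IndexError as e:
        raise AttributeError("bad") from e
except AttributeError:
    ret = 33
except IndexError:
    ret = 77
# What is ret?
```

Step-by-step execution trace:
1. Inner try raises IndexError; inner `except IndexError as e` catches it.
2. `raise AttributeError(...) from e` raises AttributeError (IndexError is attached as __cause__, but only AttributeError is active).
3. Outer `except AttributeError` matches → ret = 33.
4. `except IndexError` is not reached.
Result: 33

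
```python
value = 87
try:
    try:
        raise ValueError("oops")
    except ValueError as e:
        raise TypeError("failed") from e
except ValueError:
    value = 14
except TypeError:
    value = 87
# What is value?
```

Step-by-step execution trace:
1. Inner try raises ValueError; inner `except ValueError as e` catches it.
2. `raise TypeError(...) from e` raises TypeError (ValueError is attached as __cause__, but only TypeError is active).
3. Outer `except ValueError` does not match TypeError; skipped.
4. Outer `except TypeError` matches → value = 87.
Result: 87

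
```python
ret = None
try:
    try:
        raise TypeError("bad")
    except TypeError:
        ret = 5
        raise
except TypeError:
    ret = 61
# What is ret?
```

Step-by-step execution trace:
1. Inner try: `raise TypeError("bad")` raises TypeError.
2. Inner `except TypeError` matches → ret = 5.
3. bare `raise` re-raises the same TypeError.
4. Outer `except TypeError` matches → ret = 61.
Result: 61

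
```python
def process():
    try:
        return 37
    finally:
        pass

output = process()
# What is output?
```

Step-by-step execution trace:
1. `process()` enters try: `return 37` sets pending return value 37.
2. Before returning, `finally: pass` runs (no effect).
3. process() returns 37 → output = 37.
Result: 37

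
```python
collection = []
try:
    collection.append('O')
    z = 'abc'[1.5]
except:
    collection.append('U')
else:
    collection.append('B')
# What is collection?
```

Step-by-step execution trace:
1. try: `collection.append('O')` → collection = ['O'].
2. `z = 'abc'[1.5]` raises TypeError.
3. bare `except` matches → `collection.append('U')` → collection = ['O', 'U'].
4. `else` is skipped (an exception was raised).
Result: ['O', 'U']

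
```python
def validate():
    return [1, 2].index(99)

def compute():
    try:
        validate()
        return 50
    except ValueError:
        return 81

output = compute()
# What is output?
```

Step-by-step execution trace:
1. `compute()` calls `validate()`.
2. `validate()` evaluates `[1, 2].index(99)`, which raises ValueError; it propagates to the caller.
3. `return 50` is not reached.
4. `except ValueError` in compute matches → returns 81.
5. output = 81.
Result: 81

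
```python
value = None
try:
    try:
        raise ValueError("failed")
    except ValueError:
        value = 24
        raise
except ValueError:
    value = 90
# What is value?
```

Step-by-step execution trace:
1. Inner try: `raise ValueError("failed")` raises ValueError.
2. Inner `except ValueError` matches → value = 24.
3. bare `raise` re-raises the same ValueError.
4. Outer `except ValueError` matches → value = 90.
Result: 90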